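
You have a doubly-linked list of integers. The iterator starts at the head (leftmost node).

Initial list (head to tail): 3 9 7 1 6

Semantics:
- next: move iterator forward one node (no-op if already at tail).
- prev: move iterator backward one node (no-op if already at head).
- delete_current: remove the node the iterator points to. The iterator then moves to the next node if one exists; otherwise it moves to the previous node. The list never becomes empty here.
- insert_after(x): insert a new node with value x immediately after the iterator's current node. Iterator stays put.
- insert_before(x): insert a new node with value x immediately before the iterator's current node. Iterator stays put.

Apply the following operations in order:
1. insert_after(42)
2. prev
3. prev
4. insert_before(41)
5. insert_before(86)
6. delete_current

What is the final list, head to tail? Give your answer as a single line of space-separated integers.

Answer: 41 86 42 9 7 1 6

Derivation:
After 1 (insert_after(42)): list=[3, 42, 9, 7, 1, 6] cursor@3
After 2 (prev): list=[3, 42, 9, 7, 1, 6] cursor@3
After 3 (prev): list=[3, 42, 9, 7, 1, 6] cursor@3
After 4 (insert_before(41)): list=[41, 3, 42, 9, 7, 1, 6] cursor@3
After 5 (insert_before(86)): list=[41, 86, 3, 42, 9, 7, 1, 6] cursor@3
After 6 (delete_current): list=[41, 86, 42, 9, 7, 1, 6] cursor@42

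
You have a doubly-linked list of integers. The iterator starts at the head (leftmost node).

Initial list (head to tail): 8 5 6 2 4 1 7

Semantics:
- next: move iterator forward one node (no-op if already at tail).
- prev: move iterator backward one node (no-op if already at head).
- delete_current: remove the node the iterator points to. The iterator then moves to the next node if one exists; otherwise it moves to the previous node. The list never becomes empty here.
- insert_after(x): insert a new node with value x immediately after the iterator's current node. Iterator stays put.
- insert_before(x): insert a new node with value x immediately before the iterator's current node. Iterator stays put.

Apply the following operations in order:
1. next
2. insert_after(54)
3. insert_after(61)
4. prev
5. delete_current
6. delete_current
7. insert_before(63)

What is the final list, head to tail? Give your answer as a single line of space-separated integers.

After 1 (next): list=[8, 5, 6, 2, 4, 1, 7] cursor@5
After 2 (insert_after(54)): list=[8, 5, 54, 6, 2, 4, 1, 7] cursor@5
After 3 (insert_after(61)): list=[8, 5, 61, 54, 6, 2, 4, 1, 7] cursor@5
After 4 (prev): list=[8, 5, 61, 54, 6, 2, 4, 1, 7] cursor@8
After 5 (delete_current): list=[5, 61, 54, 6, 2, 4, 1, 7] cursor@5
After 6 (delete_current): list=[61, 54, 6, 2, 4, 1, 7] cursor@61
After 7 (insert_before(63)): list=[63, 61, 54, 6, 2, 4, 1, 7] cursor@61

Answer: 63 61 54 6 2 4 1 7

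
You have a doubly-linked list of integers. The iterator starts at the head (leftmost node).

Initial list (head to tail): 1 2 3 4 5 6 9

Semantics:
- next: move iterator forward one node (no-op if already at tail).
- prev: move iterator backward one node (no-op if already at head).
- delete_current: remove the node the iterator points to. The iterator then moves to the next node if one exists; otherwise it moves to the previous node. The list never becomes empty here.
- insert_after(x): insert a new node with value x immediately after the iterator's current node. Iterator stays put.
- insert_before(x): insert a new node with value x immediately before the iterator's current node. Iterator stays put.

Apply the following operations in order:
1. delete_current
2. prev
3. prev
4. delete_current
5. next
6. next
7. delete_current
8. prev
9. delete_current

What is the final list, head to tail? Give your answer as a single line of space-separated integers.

Answer: 3 6 9

Derivation:
After 1 (delete_current): list=[2, 3, 4, 5, 6, 9] cursor@2
After 2 (prev): list=[2, 3, 4, 5, 6, 9] cursor@2
After 3 (prev): list=[2, 3, 4, 5, 6, 9] cursor@2
After 4 (delete_current): list=[3, 4, 5, 6, 9] cursor@3
After 5 (next): list=[3, 4, 5, 6, 9] cursor@4
After 6 (next): list=[3, 4, 5, 6, 9] cursor@5
After 7 (delete_current): list=[3, 4, 6, 9] cursor@6
After 8 (prev): list=[3, 4, 6, 9] cursor@4
After 9 (delete_current): list=[3, 6, 9] cursor@6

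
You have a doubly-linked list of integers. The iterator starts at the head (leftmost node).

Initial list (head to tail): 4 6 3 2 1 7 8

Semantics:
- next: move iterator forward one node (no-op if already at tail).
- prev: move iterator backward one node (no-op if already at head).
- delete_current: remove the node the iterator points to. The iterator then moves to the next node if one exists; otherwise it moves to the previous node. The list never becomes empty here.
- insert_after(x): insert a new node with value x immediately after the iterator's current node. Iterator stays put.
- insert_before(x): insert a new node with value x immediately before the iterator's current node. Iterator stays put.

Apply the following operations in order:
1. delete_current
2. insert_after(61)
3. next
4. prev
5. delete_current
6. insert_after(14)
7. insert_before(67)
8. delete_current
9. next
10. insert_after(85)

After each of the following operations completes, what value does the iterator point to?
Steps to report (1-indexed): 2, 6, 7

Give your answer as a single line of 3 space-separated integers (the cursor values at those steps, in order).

After 1 (delete_current): list=[6, 3, 2, 1, 7, 8] cursor@6
After 2 (insert_after(61)): list=[6, 61, 3, 2, 1, 7, 8] cursor@6
After 3 (next): list=[6, 61, 3, 2, 1, 7, 8] cursor@61
After 4 (prev): list=[6, 61, 3, 2, 1, 7, 8] cursor@6
After 5 (delete_current): list=[61, 3, 2, 1, 7, 8] cursor@61
After 6 (insert_after(14)): list=[61, 14, 3, 2, 1, 7, 8] cursor@61
After 7 (insert_before(67)): list=[67, 61, 14, 3, 2, 1, 7, 8] cursor@61
After 8 (delete_current): list=[67, 14, 3, 2, 1, 7, 8] cursor@14
After 9 (next): list=[67, 14, 3, 2, 1, 7, 8] cursor@3
After 10 (insert_after(85)): list=[67, 14, 3, 85, 2, 1, 7, 8] cursor@3

Answer: 6 61 61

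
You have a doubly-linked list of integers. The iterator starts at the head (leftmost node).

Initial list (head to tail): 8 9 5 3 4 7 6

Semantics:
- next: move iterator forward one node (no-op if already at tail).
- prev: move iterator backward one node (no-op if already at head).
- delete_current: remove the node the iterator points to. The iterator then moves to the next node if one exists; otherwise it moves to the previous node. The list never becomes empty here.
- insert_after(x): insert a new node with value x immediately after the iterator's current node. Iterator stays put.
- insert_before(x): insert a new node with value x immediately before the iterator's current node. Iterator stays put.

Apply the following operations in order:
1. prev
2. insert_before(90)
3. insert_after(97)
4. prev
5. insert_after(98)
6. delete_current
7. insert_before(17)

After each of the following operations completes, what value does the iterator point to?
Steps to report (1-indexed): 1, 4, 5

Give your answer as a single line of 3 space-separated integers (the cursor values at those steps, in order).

After 1 (prev): list=[8, 9, 5, 3, 4, 7, 6] cursor@8
After 2 (insert_before(90)): list=[90, 8, 9, 5, 3, 4, 7, 6] cursor@8
After 3 (insert_after(97)): list=[90, 8, 97, 9, 5, 3, 4, 7, 6] cursor@8
After 4 (prev): list=[90, 8, 97, 9, 5, 3, 4, 7, 6] cursor@90
After 5 (insert_after(98)): list=[90, 98, 8, 97, 9, 5, 3, 4, 7, 6] cursor@90
After 6 (delete_current): list=[98, 8, 97, 9, 5, 3, 4, 7, 6] cursor@98
After 7 (insert_before(17)): list=[17, 98, 8, 97, 9, 5, 3, 4, 7, 6] cursor@98

Answer: 8 90 90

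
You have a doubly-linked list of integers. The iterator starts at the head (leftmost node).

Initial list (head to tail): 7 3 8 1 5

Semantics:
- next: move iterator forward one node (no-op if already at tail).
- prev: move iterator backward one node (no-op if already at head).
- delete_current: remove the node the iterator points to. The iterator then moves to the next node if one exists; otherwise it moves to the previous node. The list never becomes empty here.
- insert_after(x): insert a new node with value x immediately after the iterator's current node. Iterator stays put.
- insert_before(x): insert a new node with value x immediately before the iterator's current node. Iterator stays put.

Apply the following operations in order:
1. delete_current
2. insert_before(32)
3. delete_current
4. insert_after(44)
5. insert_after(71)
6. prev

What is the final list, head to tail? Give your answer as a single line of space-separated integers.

After 1 (delete_current): list=[3, 8, 1, 5] cursor@3
After 2 (insert_before(32)): list=[32, 3, 8, 1, 5] cursor@3
After 3 (delete_current): list=[32, 8, 1, 5] cursor@8
After 4 (insert_after(44)): list=[32, 8, 44, 1, 5] cursor@8
After 5 (insert_after(71)): list=[32, 8, 71, 44, 1, 5] cursor@8
After 6 (prev): list=[32, 8, 71, 44, 1, 5] cursor@32

Answer: 32 8 71 44 1 5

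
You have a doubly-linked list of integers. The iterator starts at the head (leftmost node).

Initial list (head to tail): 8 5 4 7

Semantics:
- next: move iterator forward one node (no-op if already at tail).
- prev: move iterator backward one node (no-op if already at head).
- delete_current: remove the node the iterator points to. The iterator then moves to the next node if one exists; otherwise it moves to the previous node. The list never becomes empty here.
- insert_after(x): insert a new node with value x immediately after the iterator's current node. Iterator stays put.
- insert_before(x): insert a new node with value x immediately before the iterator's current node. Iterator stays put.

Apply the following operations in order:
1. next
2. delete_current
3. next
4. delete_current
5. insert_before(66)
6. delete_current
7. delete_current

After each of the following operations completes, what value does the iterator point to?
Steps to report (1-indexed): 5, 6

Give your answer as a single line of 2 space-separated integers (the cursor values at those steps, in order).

After 1 (next): list=[8, 5, 4, 7] cursor@5
After 2 (delete_current): list=[8, 4, 7] cursor@4
After 3 (next): list=[8, 4, 7] cursor@7
After 4 (delete_current): list=[8, 4] cursor@4
After 5 (insert_before(66)): list=[8, 66, 4] cursor@4
After 6 (delete_current): list=[8, 66] cursor@66
After 7 (delete_current): list=[8] cursor@8

Answer: 4 66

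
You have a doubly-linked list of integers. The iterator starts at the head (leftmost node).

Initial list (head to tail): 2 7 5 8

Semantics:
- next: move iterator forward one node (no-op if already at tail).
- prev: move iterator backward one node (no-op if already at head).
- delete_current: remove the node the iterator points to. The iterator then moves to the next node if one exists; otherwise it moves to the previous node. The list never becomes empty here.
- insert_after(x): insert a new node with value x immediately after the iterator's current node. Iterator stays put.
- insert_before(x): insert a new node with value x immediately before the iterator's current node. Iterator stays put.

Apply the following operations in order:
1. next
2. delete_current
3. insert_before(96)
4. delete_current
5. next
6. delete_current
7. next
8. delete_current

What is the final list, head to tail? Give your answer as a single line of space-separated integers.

After 1 (next): list=[2, 7, 5, 8] cursor@7
After 2 (delete_current): list=[2, 5, 8] cursor@5
After 3 (insert_before(96)): list=[2, 96, 5, 8] cursor@5
After 4 (delete_current): list=[2, 96, 8] cursor@8
After 5 (next): list=[2, 96, 8] cursor@8
After 6 (delete_current): list=[2, 96] cursor@96
After 7 (next): list=[2, 96] cursor@96
After 8 (delete_current): list=[2] cursor@2

Answer: 2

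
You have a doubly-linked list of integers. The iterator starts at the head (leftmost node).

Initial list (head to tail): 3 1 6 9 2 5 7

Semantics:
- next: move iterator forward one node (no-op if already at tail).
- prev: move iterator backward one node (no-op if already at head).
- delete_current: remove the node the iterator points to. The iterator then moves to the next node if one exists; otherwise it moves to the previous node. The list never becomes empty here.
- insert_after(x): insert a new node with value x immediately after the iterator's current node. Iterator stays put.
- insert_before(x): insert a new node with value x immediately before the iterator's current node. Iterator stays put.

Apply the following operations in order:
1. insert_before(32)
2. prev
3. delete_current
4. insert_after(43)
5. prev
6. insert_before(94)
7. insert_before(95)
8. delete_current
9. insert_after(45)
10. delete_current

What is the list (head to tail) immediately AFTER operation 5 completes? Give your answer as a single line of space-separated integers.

Answer: 3 43 1 6 9 2 5 7

Derivation:
After 1 (insert_before(32)): list=[32, 3, 1, 6, 9, 2, 5, 7] cursor@3
After 2 (prev): list=[32, 3, 1, 6, 9, 2, 5, 7] cursor@32
After 3 (delete_current): list=[3, 1, 6, 9, 2, 5, 7] cursor@3
After 4 (insert_after(43)): list=[3, 43, 1, 6, 9, 2, 5, 7] cursor@3
After 5 (prev): list=[3, 43, 1, 6, 9, 2, 5, 7] cursor@3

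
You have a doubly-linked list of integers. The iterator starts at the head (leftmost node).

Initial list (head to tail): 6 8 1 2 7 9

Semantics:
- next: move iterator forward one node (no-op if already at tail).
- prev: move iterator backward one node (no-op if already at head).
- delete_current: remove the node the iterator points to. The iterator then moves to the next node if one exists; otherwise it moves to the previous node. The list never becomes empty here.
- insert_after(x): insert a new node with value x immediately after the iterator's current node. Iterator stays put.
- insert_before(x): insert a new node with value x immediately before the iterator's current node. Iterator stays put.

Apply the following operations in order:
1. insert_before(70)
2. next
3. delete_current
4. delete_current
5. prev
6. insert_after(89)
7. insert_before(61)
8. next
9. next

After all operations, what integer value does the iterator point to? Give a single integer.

Answer: 2

Derivation:
After 1 (insert_before(70)): list=[70, 6, 8, 1, 2, 7, 9] cursor@6
After 2 (next): list=[70, 6, 8, 1, 2, 7, 9] cursor@8
After 3 (delete_current): list=[70, 6, 1, 2, 7, 9] cursor@1
After 4 (delete_current): list=[70, 6, 2, 7, 9] cursor@2
After 5 (prev): list=[70, 6, 2, 7, 9] cursor@6
After 6 (insert_after(89)): list=[70, 6, 89, 2, 7, 9] cursor@6
After 7 (insert_before(61)): list=[70, 61, 6, 89, 2, 7, 9] cursor@6
After 8 (next): list=[70, 61, 6, 89, 2, 7, 9] cursor@89
After 9 (next): list=[70, 61, 6, 89, 2, 7, 9] cursor@2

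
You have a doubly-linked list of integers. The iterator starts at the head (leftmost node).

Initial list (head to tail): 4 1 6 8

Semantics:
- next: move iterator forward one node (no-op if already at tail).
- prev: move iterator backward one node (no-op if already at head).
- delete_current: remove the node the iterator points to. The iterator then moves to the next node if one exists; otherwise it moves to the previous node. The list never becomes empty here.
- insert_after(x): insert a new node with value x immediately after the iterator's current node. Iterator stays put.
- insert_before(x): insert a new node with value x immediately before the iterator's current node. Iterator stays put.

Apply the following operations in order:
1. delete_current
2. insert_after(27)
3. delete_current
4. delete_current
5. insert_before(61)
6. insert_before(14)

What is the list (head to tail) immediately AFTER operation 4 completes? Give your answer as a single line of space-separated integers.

Answer: 6 8

Derivation:
After 1 (delete_current): list=[1, 6, 8] cursor@1
After 2 (insert_after(27)): list=[1, 27, 6, 8] cursor@1
After 3 (delete_current): list=[27, 6, 8] cursor@27
After 4 (delete_current): list=[6, 8] cursor@6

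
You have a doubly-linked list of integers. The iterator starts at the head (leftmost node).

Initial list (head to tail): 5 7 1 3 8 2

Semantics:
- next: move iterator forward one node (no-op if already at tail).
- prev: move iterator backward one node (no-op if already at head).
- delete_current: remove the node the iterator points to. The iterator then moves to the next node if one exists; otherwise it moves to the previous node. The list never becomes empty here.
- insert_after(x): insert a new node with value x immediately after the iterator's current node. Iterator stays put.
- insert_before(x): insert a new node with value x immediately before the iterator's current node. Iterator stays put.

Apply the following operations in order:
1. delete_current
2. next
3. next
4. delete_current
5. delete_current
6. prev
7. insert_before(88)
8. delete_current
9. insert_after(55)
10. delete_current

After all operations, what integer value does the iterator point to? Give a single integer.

After 1 (delete_current): list=[7, 1, 3, 8, 2] cursor@7
After 2 (next): list=[7, 1, 3, 8, 2] cursor@1
After 3 (next): list=[7, 1, 3, 8, 2] cursor@3
After 4 (delete_current): list=[7, 1, 8, 2] cursor@8
After 5 (delete_current): list=[7, 1, 2] cursor@2
After 6 (prev): list=[7, 1, 2] cursor@1
After 7 (insert_before(88)): list=[7, 88, 1, 2] cursor@1
After 8 (delete_current): list=[7, 88, 2] cursor@2
After 9 (insert_after(55)): list=[7, 88, 2, 55] cursor@2
After 10 (delete_current): list=[7, 88, 55] cursor@55

Answer: 55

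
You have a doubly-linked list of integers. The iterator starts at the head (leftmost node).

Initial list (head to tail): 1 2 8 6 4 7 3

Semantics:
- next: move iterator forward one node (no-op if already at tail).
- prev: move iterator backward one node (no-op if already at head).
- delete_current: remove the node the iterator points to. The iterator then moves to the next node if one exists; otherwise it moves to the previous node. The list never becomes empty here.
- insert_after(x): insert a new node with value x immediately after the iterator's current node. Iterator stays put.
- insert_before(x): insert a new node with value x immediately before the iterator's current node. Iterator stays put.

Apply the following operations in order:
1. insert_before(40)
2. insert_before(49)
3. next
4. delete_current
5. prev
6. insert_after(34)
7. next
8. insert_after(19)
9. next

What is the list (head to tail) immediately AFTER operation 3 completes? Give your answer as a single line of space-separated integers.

Answer: 40 49 1 2 8 6 4 7 3

Derivation:
After 1 (insert_before(40)): list=[40, 1, 2, 8, 6, 4, 7, 3] cursor@1
After 2 (insert_before(49)): list=[40, 49, 1, 2, 8, 6, 4, 7, 3] cursor@1
After 3 (next): list=[40, 49, 1, 2, 8, 6, 4, 7, 3] cursor@2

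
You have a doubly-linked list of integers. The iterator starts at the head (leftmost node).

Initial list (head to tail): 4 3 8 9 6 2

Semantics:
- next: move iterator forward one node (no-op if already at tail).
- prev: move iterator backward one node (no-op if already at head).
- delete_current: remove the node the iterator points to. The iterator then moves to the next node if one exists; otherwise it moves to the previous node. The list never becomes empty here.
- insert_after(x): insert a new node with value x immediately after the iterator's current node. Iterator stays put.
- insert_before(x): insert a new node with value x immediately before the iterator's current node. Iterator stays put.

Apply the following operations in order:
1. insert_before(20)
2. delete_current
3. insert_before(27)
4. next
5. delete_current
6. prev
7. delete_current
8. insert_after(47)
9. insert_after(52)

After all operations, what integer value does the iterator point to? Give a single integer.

Answer: 9

Derivation:
After 1 (insert_before(20)): list=[20, 4, 3, 8, 9, 6, 2] cursor@4
After 2 (delete_current): list=[20, 3, 8, 9, 6, 2] cursor@3
After 3 (insert_before(27)): list=[20, 27, 3, 8, 9, 6, 2] cursor@3
After 4 (next): list=[20, 27, 3, 8, 9, 6, 2] cursor@8
After 5 (delete_current): list=[20, 27, 3, 9, 6, 2] cursor@9
After 6 (prev): list=[20, 27, 3, 9, 6, 2] cursor@3
After 7 (delete_current): list=[20, 27, 9, 6, 2] cursor@9
After 8 (insert_after(47)): list=[20, 27, 9, 47, 6, 2] cursor@9
After 9 (insert_after(52)): list=[20, 27, 9, 52, 47, 6, 2] cursor@9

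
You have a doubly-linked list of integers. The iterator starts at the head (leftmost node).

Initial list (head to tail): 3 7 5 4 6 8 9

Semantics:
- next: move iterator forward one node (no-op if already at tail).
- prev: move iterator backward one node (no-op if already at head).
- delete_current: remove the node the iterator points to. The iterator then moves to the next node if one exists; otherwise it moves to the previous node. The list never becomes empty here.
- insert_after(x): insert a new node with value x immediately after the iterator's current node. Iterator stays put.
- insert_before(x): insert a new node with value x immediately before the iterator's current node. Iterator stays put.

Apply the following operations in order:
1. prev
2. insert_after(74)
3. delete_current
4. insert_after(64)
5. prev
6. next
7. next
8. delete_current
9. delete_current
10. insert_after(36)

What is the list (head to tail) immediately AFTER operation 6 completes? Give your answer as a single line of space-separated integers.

Answer: 74 64 7 5 4 6 8 9

Derivation:
After 1 (prev): list=[3, 7, 5, 4, 6, 8, 9] cursor@3
After 2 (insert_after(74)): list=[3, 74, 7, 5, 4, 6, 8, 9] cursor@3
After 3 (delete_current): list=[74, 7, 5, 4, 6, 8, 9] cursor@74
After 4 (insert_after(64)): list=[74, 64, 7, 5, 4, 6, 8, 9] cursor@74
After 5 (prev): list=[74, 64, 7, 5, 4, 6, 8, 9] cursor@74
After 6 (next): list=[74, 64, 7, 5, 4, 6, 8, 9] cursor@64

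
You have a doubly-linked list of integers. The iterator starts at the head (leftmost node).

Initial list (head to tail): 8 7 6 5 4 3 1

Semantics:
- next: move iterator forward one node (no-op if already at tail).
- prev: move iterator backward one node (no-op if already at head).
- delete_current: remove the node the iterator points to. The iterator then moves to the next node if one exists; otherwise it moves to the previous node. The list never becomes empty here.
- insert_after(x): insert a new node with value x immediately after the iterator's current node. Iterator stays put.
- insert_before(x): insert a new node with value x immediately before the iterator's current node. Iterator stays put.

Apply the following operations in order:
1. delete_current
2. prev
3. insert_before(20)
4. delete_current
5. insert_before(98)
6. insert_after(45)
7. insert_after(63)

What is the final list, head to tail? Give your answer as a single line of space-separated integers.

After 1 (delete_current): list=[7, 6, 5, 4, 3, 1] cursor@7
After 2 (prev): list=[7, 6, 5, 4, 3, 1] cursor@7
After 3 (insert_before(20)): list=[20, 7, 6, 5, 4, 3, 1] cursor@7
After 4 (delete_current): list=[20, 6, 5, 4, 3, 1] cursor@6
After 5 (insert_before(98)): list=[20, 98, 6, 5, 4, 3, 1] cursor@6
After 6 (insert_after(45)): list=[20, 98, 6, 45, 5, 4, 3, 1] cursor@6
After 7 (insert_after(63)): list=[20, 98, 6, 63, 45, 5, 4, 3, 1] cursor@6

Answer: 20 98 6 63 45 5 4 3 1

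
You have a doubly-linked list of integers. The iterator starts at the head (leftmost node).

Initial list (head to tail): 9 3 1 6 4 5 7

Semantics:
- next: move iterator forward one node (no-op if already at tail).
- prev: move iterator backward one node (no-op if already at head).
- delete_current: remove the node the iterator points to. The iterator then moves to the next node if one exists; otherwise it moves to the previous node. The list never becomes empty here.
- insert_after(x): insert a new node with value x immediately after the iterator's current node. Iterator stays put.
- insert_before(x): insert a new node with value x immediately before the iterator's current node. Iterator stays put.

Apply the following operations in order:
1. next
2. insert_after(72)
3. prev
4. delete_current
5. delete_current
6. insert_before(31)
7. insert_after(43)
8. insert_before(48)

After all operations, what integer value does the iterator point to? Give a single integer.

After 1 (next): list=[9, 3, 1, 6, 4, 5, 7] cursor@3
After 2 (insert_after(72)): list=[9, 3, 72, 1, 6, 4, 5, 7] cursor@3
After 3 (prev): list=[9, 3, 72, 1, 6, 4, 5, 7] cursor@9
After 4 (delete_current): list=[3, 72, 1, 6, 4, 5, 7] cursor@3
After 5 (delete_current): list=[72, 1, 6, 4, 5, 7] cursor@72
After 6 (insert_before(31)): list=[31, 72, 1, 6, 4, 5, 7] cursor@72
After 7 (insert_after(43)): list=[31, 72, 43, 1, 6, 4, 5, 7] cursor@72
After 8 (insert_before(48)): list=[31, 48, 72, 43, 1, 6, 4, 5, 7] cursor@72

Answer: 72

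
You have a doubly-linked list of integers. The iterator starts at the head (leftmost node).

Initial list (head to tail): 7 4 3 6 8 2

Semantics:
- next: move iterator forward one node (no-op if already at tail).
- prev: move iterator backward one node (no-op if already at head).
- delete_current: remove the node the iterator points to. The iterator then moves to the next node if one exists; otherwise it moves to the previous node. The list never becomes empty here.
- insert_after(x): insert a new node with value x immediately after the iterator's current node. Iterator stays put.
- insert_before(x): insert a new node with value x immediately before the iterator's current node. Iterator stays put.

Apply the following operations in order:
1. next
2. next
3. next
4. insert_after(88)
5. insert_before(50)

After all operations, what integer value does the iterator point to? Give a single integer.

Answer: 6

Derivation:
After 1 (next): list=[7, 4, 3, 6, 8, 2] cursor@4
After 2 (next): list=[7, 4, 3, 6, 8, 2] cursor@3
After 3 (next): list=[7, 4, 3, 6, 8, 2] cursor@6
After 4 (insert_after(88)): list=[7, 4, 3, 6, 88, 8, 2] cursor@6
After 5 (insert_before(50)): list=[7, 4, 3, 50, 6, 88, 8, 2] cursor@6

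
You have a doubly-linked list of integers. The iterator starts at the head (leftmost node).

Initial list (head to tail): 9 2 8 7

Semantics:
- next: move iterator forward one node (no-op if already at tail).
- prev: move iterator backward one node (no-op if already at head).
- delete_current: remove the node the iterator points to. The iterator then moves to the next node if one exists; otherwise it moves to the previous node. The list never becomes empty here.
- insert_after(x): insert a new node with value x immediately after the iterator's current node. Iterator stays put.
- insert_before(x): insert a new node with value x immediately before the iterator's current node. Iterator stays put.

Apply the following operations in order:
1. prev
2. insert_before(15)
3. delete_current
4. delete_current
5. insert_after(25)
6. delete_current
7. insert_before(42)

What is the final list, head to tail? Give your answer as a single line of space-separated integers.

After 1 (prev): list=[9, 2, 8, 7] cursor@9
After 2 (insert_before(15)): list=[15, 9, 2, 8, 7] cursor@9
After 3 (delete_current): list=[15, 2, 8, 7] cursor@2
After 4 (delete_current): list=[15, 8, 7] cursor@8
After 5 (insert_after(25)): list=[15, 8, 25, 7] cursor@8
After 6 (delete_current): list=[15, 25, 7] cursor@25
After 7 (insert_before(42)): list=[15, 42, 25, 7] cursor@25

Answer: 15 42 25 7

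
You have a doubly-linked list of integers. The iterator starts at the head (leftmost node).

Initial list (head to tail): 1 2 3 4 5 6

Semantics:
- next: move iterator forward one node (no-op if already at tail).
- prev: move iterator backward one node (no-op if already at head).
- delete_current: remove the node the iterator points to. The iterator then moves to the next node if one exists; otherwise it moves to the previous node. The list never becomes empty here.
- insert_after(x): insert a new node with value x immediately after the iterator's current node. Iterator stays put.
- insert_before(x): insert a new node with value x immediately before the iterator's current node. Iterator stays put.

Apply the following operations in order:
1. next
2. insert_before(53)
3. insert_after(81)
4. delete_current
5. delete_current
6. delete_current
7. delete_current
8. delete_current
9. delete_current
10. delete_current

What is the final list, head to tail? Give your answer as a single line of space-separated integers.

After 1 (next): list=[1, 2, 3, 4, 5, 6] cursor@2
After 2 (insert_before(53)): list=[1, 53, 2, 3, 4, 5, 6] cursor@2
After 3 (insert_after(81)): list=[1, 53, 2, 81, 3, 4, 5, 6] cursor@2
After 4 (delete_current): list=[1, 53, 81, 3, 4, 5, 6] cursor@81
After 5 (delete_current): list=[1, 53, 3, 4, 5, 6] cursor@3
After 6 (delete_current): list=[1, 53, 4, 5, 6] cursor@4
After 7 (delete_current): list=[1, 53, 5, 6] cursor@5
After 8 (delete_current): list=[1, 53, 6] cursor@6
After 9 (delete_current): list=[1, 53] cursor@53
After 10 (delete_current): list=[1] cursor@1

Answer: 1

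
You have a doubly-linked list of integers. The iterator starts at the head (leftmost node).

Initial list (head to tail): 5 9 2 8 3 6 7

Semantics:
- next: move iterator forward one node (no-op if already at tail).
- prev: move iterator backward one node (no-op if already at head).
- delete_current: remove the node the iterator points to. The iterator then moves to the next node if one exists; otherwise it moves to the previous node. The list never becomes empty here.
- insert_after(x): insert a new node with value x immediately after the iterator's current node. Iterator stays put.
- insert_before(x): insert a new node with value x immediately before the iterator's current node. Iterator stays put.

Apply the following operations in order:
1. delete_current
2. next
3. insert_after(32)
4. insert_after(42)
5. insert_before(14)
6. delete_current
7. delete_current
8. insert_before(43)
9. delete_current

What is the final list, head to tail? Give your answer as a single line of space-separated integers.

Answer: 9 14 43 8 3 6 7

Derivation:
After 1 (delete_current): list=[9, 2, 8, 3, 6, 7] cursor@9
After 2 (next): list=[9, 2, 8, 3, 6, 7] cursor@2
After 3 (insert_after(32)): list=[9, 2, 32, 8, 3, 6, 7] cursor@2
After 4 (insert_after(42)): list=[9, 2, 42, 32, 8, 3, 6, 7] cursor@2
After 5 (insert_before(14)): list=[9, 14, 2, 42, 32, 8, 3, 6, 7] cursor@2
After 6 (delete_current): list=[9, 14, 42, 32, 8, 3, 6, 7] cursor@42
After 7 (delete_current): list=[9, 14, 32, 8, 3, 6, 7] cursor@32
After 8 (insert_before(43)): list=[9, 14, 43, 32, 8, 3, 6, 7] cursor@32
After 9 (delete_current): list=[9, 14, 43, 8, 3, 6, 7] cursor@8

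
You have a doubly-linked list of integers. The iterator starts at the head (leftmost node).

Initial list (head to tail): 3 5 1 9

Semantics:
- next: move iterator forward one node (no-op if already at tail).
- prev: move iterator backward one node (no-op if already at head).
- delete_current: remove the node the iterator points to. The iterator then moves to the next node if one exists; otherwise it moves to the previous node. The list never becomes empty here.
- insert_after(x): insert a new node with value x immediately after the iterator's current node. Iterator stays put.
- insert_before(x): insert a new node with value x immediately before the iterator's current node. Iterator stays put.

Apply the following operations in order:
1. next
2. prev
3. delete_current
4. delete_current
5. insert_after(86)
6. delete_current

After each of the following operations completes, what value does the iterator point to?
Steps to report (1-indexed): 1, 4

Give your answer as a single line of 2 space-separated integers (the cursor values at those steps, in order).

Answer: 5 1

Derivation:
After 1 (next): list=[3, 5, 1, 9] cursor@5
After 2 (prev): list=[3, 5, 1, 9] cursor@3
After 3 (delete_current): list=[5, 1, 9] cursor@5
After 4 (delete_current): list=[1, 9] cursor@1
After 5 (insert_after(86)): list=[1, 86, 9] cursor@1
After 6 (delete_current): list=[86, 9] cursor@86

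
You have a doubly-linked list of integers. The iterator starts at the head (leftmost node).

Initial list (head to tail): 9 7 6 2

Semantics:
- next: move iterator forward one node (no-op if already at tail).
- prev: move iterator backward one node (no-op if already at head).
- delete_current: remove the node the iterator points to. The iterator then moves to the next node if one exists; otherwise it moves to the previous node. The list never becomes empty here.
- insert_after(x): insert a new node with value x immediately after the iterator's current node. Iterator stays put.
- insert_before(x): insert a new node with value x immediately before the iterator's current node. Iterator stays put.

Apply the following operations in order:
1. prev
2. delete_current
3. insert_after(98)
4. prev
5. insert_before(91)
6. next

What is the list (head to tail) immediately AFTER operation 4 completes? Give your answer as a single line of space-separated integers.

After 1 (prev): list=[9, 7, 6, 2] cursor@9
After 2 (delete_current): list=[7, 6, 2] cursor@7
After 3 (insert_after(98)): list=[7, 98, 6, 2] cursor@7
After 4 (prev): list=[7, 98, 6, 2] cursor@7

Answer: 7 98 6 2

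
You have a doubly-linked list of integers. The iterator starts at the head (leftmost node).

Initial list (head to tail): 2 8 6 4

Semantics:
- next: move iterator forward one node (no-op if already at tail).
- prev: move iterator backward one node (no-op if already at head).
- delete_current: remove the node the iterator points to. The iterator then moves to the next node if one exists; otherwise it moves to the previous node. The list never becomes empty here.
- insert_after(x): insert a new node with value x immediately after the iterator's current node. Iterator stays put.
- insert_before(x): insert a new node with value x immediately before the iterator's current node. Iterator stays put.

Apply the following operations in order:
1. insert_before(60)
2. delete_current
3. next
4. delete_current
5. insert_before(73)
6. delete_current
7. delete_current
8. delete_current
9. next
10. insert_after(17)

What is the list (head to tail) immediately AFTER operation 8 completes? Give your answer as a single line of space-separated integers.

Answer: 60

Derivation:
After 1 (insert_before(60)): list=[60, 2, 8, 6, 4] cursor@2
After 2 (delete_current): list=[60, 8, 6, 4] cursor@8
After 3 (next): list=[60, 8, 6, 4] cursor@6
After 4 (delete_current): list=[60, 8, 4] cursor@4
After 5 (insert_before(73)): list=[60, 8, 73, 4] cursor@4
After 6 (delete_current): list=[60, 8, 73] cursor@73
After 7 (delete_current): list=[60, 8] cursor@8
After 8 (delete_current): list=[60] cursor@60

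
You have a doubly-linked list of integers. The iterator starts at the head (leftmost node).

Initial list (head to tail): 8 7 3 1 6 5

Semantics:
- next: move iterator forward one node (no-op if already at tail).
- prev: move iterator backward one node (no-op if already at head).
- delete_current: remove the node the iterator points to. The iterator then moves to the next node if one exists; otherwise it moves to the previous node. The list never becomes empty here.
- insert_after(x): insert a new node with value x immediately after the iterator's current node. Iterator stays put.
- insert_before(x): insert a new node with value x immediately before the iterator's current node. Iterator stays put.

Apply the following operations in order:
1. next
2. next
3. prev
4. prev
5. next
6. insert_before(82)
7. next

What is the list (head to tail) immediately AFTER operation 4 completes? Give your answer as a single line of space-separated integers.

Answer: 8 7 3 1 6 5

Derivation:
After 1 (next): list=[8, 7, 3, 1, 6, 5] cursor@7
After 2 (next): list=[8, 7, 3, 1, 6, 5] cursor@3
After 3 (prev): list=[8, 7, 3, 1, 6, 5] cursor@7
After 4 (prev): list=[8, 7, 3, 1, 6, 5] cursor@8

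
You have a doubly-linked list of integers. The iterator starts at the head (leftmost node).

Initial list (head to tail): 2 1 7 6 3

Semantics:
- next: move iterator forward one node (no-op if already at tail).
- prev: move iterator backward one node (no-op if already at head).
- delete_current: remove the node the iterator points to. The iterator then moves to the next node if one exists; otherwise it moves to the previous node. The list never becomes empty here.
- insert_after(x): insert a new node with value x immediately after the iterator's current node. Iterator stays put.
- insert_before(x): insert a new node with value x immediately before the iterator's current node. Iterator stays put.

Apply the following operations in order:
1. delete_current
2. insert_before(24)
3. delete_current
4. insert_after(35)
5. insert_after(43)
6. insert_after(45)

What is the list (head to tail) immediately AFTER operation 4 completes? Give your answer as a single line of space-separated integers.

After 1 (delete_current): list=[1, 7, 6, 3] cursor@1
After 2 (insert_before(24)): list=[24, 1, 7, 6, 3] cursor@1
After 3 (delete_current): list=[24, 7, 6, 3] cursor@7
After 4 (insert_after(35)): list=[24, 7, 35, 6, 3] cursor@7

Answer: 24 7 35 6 3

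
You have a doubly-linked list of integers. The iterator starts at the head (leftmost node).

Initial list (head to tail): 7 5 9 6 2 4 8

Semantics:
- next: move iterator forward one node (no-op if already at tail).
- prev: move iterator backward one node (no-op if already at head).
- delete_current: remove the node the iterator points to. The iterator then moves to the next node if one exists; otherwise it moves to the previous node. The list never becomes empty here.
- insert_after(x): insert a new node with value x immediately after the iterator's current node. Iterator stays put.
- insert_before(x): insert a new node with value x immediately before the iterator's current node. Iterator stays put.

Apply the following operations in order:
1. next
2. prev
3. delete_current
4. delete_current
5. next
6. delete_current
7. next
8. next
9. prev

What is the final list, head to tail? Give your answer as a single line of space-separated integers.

After 1 (next): list=[7, 5, 9, 6, 2, 4, 8] cursor@5
After 2 (prev): list=[7, 5, 9, 6, 2, 4, 8] cursor@7
After 3 (delete_current): list=[5, 9, 6, 2, 4, 8] cursor@5
After 4 (delete_current): list=[9, 6, 2, 4, 8] cursor@9
After 5 (next): list=[9, 6, 2, 4, 8] cursor@6
After 6 (delete_current): list=[9, 2, 4, 8] cursor@2
After 7 (next): list=[9, 2, 4, 8] cursor@4
After 8 (next): list=[9, 2, 4, 8] cursor@8
After 9 (prev): list=[9, 2, 4, 8] cursor@4

Answer: 9 2 4 8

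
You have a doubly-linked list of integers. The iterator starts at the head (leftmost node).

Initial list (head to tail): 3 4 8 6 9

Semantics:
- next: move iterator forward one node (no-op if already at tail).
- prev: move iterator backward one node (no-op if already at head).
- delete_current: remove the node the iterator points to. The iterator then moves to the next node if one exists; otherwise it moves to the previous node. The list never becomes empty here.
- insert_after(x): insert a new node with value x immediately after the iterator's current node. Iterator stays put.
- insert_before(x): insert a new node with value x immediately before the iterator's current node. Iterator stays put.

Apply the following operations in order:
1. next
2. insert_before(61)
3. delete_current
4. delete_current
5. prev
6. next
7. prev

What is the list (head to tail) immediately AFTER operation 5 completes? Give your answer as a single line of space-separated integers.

After 1 (next): list=[3, 4, 8, 6, 9] cursor@4
After 2 (insert_before(61)): list=[3, 61, 4, 8, 6, 9] cursor@4
After 3 (delete_current): list=[3, 61, 8, 6, 9] cursor@8
After 4 (delete_current): list=[3, 61, 6, 9] cursor@6
After 5 (prev): list=[3, 61, 6, 9] cursor@61

Answer: 3 61 6 9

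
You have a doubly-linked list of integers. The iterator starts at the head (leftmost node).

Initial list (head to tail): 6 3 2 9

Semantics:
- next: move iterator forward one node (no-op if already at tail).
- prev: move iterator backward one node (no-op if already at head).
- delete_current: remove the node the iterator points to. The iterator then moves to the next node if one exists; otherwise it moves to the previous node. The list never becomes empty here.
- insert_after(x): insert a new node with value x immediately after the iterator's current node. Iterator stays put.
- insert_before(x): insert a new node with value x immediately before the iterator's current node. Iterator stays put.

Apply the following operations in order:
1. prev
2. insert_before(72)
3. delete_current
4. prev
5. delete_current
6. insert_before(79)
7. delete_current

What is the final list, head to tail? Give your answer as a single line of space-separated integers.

Answer: 79 2 9

Derivation:
After 1 (prev): list=[6, 3, 2, 9] cursor@6
After 2 (insert_before(72)): list=[72, 6, 3, 2, 9] cursor@6
After 3 (delete_current): list=[72, 3, 2, 9] cursor@3
After 4 (prev): list=[72, 3, 2, 9] cursor@72
After 5 (delete_current): list=[3, 2, 9] cursor@3
After 6 (insert_before(79)): list=[79, 3, 2, 9] cursor@3
After 7 (delete_current): list=[79, 2, 9] cursor@2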